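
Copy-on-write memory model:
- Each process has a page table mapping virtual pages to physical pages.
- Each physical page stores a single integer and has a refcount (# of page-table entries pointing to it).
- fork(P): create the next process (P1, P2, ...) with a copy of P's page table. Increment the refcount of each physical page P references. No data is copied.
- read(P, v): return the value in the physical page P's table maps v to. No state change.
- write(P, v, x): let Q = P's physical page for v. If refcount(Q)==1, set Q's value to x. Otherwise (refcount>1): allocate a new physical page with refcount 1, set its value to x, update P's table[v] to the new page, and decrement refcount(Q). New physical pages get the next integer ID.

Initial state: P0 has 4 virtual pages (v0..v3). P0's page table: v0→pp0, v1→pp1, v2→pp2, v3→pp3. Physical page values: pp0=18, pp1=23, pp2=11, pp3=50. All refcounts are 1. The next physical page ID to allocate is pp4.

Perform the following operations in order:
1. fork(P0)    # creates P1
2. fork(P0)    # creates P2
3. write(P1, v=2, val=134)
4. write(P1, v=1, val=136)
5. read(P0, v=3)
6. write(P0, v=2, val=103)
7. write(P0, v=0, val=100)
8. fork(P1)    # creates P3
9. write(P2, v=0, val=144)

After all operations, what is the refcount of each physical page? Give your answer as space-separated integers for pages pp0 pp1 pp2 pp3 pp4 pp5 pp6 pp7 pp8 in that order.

Answer: 2 2 1 4 2 2 1 1 1

Derivation:
Op 1: fork(P0) -> P1. 4 ppages; refcounts: pp0:2 pp1:2 pp2:2 pp3:2
Op 2: fork(P0) -> P2. 4 ppages; refcounts: pp0:3 pp1:3 pp2:3 pp3:3
Op 3: write(P1, v2, 134). refcount(pp2)=3>1 -> COPY to pp4. 5 ppages; refcounts: pp0:3 pp1:3 pp2:2 pp3:3 pp4:1
Op 4: write(P1, v1, 136). refcount(pp1)=3>1 -> COPY to pp5. 6 ppages; refcounts: pp0:3 pp1:2 pp2:2 pp3:3 pp4:1 pp5:1
Op 5: read(P0, v3) -> 50. No state change.
Op 6: write(P0, v2, 103). refcount(pp2)=2>1 -> COPY to pp6. 7 ppages; refcounts: pp0:3 pp1:2 pp2:1 pp3:3 pp4:1 pp5:1 pp6:1
Op 7: write(P0, v0, 100). refcount(pp0)=3>1 -> COPY to pp7. 8 ppages; refcounts: pp0:2 pp1:2 pp2:1 pp3:3 pp4:1 pp5:1 pp6:1 pp7:1
Op 8: fork(P1) -> P3. 8 ppages; refcounts: pp0:3 pp1:2 pp2:1 pp3:4 pp4:2 pp5:2 pp6:1 pp7:1
Op 9: write(P2, v0, 144). refcount(pp0)=3>1 -> COPY to pp8. 9 ppages; refcounts: pp0:2 pp1:2 pp2:1 pp3:4 pp4:2 pp5:2 pp6:1 pp7:1 pp8:1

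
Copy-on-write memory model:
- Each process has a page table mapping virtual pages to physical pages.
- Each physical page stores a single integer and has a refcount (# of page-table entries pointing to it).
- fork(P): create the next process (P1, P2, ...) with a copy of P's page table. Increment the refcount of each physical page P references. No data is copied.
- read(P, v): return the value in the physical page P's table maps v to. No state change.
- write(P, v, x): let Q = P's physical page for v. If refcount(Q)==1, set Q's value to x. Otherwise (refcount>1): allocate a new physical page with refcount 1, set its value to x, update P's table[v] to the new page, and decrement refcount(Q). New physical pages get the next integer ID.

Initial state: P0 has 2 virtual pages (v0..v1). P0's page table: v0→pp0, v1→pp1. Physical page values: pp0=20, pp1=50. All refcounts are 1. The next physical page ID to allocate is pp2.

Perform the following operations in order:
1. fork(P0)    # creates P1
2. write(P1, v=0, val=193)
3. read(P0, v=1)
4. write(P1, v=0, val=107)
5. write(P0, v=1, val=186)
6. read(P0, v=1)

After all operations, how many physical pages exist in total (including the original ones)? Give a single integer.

Answer: 4

Derivation:
Op 1: fork(P0) -> P1. 2 ppages; refcounts: pp0:2 pp1:2
Op 2: write(P1, v0, 193). refcount(pp0)=2>1 -> COPY to pp2. 3 ppages; refcounts: pp0:1 pp1:2 pp2:1
Op 3: read(P0, v1) -> 50. No state change.
Op 4: write(P1, v0, 107). refcount(pp2)=1 -> write in place. 3 ppages; refcounts: pp0:1 pp1:2 pp2:1
Op 5: write(P0, v1, 186). refcount(pp1)=2>1 -> COPY to pp3. 4 ppages; refcounts: pp0:1 pp1:1 pp2:1 pp3:1
Op 6: read(P0, v1) -> 186. No state change.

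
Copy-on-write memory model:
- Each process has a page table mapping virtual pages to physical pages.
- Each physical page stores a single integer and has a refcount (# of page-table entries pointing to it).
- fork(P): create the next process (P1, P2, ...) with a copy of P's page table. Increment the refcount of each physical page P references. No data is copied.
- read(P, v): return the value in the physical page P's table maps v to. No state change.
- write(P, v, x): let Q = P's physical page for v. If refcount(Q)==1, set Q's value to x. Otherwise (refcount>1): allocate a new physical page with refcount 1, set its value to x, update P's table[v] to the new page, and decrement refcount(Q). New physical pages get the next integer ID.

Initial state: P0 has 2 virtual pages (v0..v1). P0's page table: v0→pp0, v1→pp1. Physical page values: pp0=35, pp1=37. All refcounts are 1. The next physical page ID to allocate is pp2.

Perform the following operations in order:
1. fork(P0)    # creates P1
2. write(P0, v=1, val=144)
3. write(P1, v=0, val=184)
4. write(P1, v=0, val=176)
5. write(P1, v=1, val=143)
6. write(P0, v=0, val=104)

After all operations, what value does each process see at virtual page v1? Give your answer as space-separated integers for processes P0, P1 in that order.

Op 1: fork(P0) -> P1. 2 ppages; refcounts: pp0:2 pp1:2
Op 2: write(P0, v1, 144). refcount(pp1)=2>1 -> COPY to pp2. 3 ppages; refcounts: pp0:2 pp1:1 pp2:1
Op 3: write(P1, v0, 184). refcount(pp0)=2>1 -> COPY to pp3. 4 ppages; refcounts: pp0:1 pp1:1 pp2:1 pp3:1
Op 4: write(P1, v0, 176). refcount(pp3)=1 -> write in place. 4 ppages; refcounts: pp0:1 pp1:1 pp2:1 pp3:1
Op 5: write(P1, v1, 143). refcount(pp1)=1 -> write in place. 4 ppages; refcounts: pp0:1 pp1:1 pp2:1 pp3:1
Op 6: write(P0, v0, 104). refcount(pp0)=1 -> write in place. 4 ppages; refcounts: pp0:1 pp1:1 pp2:1 pp3:1
P0: v1 -> pp2 = 144
P1: v1 -> pp1 = 143

Answer: 144 143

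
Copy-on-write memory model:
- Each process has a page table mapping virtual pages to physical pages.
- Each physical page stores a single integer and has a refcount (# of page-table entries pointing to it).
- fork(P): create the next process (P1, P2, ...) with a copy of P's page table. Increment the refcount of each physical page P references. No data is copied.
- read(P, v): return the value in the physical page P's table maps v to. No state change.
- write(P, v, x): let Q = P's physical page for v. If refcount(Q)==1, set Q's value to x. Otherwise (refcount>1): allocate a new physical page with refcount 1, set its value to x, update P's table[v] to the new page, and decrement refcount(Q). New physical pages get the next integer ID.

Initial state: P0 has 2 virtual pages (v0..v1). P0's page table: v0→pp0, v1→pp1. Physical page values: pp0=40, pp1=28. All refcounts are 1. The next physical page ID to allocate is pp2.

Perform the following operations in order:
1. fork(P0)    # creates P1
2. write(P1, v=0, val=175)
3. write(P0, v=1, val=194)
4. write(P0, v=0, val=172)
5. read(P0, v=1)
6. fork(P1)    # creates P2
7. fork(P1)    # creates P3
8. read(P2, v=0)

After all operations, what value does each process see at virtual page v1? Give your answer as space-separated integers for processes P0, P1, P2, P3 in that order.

Answer: 194 28 28 28

Derivation:
Op 1: fork(P0) -> P1. 2 ppages; refcounts: pp0:2 pp1:2
Op 2: write(P1, v0, 175). refcount(pp0)=2>1 -> COPY to pp2. 3 ppages; refcounts: pp0:1 pp1:2 pp2:1
Op 3: write(P0, v1, 194). refcount(pp1)=2>1 -> COPY to pp3. 4 ppages; refcounts: pp0:1 pp1:1 pp2:1 pp3:1
Op 4: write(P0, v0, 172). refcount(pp0)=1 -> write in place. 4 ppages; refcounts: pp0:1 pp1:1 pp2:1 pp3:1
Op 5: read(P0, v1) -> 194. No state change.
Op 6: fork(P1) -> P2. 4 ppages; refcounts: pp0:1 pp1:2 pp2:2 pp3:1
Op 7: fork(P1) -> P3. 4 ppages; refcounts: pp0:1 pp1:3 pp2:3 pp3:1
Op 8: read(P2, v0) -> 175. No state change.
P0: v1 -> pp3 = 194
P1: v1 -> pp1 = 28
P2: v1 -> pp1 = 28
P3: v1 -> pp1 = 28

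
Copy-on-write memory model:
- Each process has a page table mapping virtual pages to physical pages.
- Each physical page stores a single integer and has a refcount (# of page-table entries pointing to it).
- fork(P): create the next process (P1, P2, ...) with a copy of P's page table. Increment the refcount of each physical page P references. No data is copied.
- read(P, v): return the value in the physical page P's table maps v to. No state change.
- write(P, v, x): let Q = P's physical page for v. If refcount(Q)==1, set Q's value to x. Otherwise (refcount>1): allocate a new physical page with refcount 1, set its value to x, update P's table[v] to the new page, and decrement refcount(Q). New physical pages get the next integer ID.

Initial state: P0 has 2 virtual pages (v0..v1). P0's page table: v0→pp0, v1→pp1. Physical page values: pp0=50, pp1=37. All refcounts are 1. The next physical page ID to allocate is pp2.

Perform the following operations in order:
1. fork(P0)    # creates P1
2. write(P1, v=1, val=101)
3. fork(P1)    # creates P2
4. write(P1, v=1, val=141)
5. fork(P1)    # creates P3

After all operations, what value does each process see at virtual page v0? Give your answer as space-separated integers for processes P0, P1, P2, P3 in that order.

Op 1: fork(P0) -> P1. 2 ppages; refcounts: pp0:2 pp1:2
Op 2: write(P1, v1, 101). refcount(pp1)=2>1 -> COPY to pp2. 3 ppages; refcounts: pp0:2 pp1:1 pp2:1
Op 3: fork(P1) -> P2. 3 ppages; refcounts: pp0:3 pp1:1 pp2:2
Op 4: write(P1, v1, 141). refcount(pp2)=2>1 -> COPY to pp3. 4 ppages; refcounts: pp0:3 pp1:1 pp2:1 pp3:1
Op 5: fork(P1) -> P3. 4 ppages; refcounts: pp0:4 pp1:1 pp2:1 pp3:2
P0: v0 -> pp0 = 50
P1: v0 -> pp0 = 50
P2: v0 -> pp0 = 50
P3: v0 -> pp0 = 50

Answer: 50 50 50 50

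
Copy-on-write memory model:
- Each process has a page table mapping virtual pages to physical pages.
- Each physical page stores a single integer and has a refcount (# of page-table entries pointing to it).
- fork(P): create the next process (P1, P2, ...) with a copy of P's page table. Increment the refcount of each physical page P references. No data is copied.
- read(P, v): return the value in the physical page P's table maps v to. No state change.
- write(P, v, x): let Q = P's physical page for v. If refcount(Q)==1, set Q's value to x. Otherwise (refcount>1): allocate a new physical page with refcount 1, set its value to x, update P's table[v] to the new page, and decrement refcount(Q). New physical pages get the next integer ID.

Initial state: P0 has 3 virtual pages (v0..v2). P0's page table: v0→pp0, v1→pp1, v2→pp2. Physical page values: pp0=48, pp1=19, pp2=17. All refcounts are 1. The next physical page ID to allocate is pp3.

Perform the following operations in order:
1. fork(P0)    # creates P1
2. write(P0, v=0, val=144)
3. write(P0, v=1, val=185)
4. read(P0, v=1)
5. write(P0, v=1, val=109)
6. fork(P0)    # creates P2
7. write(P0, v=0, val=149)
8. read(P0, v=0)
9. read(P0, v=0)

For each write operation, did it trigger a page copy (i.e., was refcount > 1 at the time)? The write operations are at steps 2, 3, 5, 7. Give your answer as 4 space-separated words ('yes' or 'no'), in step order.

Op 1: fork(P0) -> P1. 3 ppages; refcounts: pp0:2 pp1:2 pp2:2
Op 2: write(P0, v0, 144). refcount(pp0)=2>1 -> COPY to pp3. 4 ppages; refcounts: pp0:1 pp1:2 pp2:2 pp3:1
Op 3: write(P0, v1, 185). refcount(pp1)=2>1 -> COPY to pp4. 5 ppages; refcounts: pp0:1 pp1:1 pp2:2 pp3:1 pp4:1
Op 4: read(P0, v1) -> 185. No state change.
Op 5: write(P0, v1, 109). refcount(pp4)=1 -> write in place. 5 ppages; refcounts: pp0:1 pp1:1 pp2:2 pp3:1 pp4:1
Op 6: fork(P0) -> P2. 5 ppages; refcounts: pp0:1 pp1:1 pp2:3 pp3:2 pp4:2
Op 7: write(P0, v0, 149). refcount(pp3)=2>1 -> COPY to pp5. 6 ppages; refcounts: pp0:1 pp1:1 pp2:3 pp3:1 pp4:2 pp5:1
Op 8: read(P0, v0) -> 149. No state change.
Op 9: read(P0, v0) -> 149. No state change.

yes yes no yes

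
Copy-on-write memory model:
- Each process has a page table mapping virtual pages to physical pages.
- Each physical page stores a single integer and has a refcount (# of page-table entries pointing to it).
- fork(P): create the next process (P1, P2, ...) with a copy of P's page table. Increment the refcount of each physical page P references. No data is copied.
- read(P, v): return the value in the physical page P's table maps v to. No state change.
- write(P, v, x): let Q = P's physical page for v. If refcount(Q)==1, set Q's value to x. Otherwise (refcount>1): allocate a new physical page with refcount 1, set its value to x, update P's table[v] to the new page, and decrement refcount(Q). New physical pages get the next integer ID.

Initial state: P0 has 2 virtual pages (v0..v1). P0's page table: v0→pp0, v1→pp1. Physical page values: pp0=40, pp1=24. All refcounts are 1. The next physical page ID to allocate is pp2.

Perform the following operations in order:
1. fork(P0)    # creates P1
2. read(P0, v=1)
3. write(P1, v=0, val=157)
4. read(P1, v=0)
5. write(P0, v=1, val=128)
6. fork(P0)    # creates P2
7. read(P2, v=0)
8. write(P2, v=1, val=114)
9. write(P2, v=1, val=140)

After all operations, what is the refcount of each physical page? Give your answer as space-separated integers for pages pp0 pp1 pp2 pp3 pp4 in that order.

Op 1: fork(P0) -> P1. 2 ppages; refcounts: pp0:2 pp1:2
Op 2: read(P0, v1) -> 24. No state change.
Op 3: write(P1, v0, 157). refcount(pp0)=2>1 -> COPY to pp2. 3 ppages; refcounts: pp0:1 pp1:2 pp2:1
Op 4: read(P1, v0) -> 157. No state change.
Op 5: write(P0, v1, 128). refcount(pp1)=2>1 -> COPY to pp3. 4 ppages; refcounts: pp0:1 pp1:1 pp2:1 pp3:1
Op 6: fork(P0) -> P2. 4 ppages; refcounts: pp0:2 pp1:1 pp2:1 pp3:2
Op 7: read(P2, v0) -> 40. No state change.
Op 8: write(P2, v1, 114). refcount(pp3)=2>1 -> COPY to pp4. 5 ppages; refcounts: pp0:2 pp1:1 pp2:1 pp3:1 pp4:1
Op 9: write(P2, v1, 140). refcount(pp4)=1 -> write in place. 5 ppages; refcounts: pp0:2 pp1:1 pp2:1 pp3:1 pp4:1

Answer: 2 1 1 1 1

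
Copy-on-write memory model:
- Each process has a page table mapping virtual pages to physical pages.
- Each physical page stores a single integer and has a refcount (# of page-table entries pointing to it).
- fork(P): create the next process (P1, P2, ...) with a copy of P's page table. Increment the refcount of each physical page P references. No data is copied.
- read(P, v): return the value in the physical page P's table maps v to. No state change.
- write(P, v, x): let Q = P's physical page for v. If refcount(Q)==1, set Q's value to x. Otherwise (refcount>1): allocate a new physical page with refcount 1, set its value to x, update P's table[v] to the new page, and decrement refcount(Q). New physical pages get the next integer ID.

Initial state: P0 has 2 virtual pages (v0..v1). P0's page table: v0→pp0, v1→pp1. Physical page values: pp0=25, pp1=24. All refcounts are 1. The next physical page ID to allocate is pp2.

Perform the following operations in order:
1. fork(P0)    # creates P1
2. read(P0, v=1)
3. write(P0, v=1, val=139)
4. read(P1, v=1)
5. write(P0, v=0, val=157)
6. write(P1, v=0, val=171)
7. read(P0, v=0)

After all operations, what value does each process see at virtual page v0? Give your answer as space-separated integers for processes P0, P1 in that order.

Op 1: fork(P0) -> P1. 2 ppages; refcounts: pp0:2 pp1:2
Op 2: read(P0, v1) -> 24. No state change.
Op 3: write(P0, v1, 139). refcount(pp1)=2>1 -> COPY to pp2. 3 ppages; refcounts: pp0:2 pp1:1 pp2:1
Op 4: read(P1, v1) -> 24. No state change.
Op 5: write(P0, v0, 157). refcount(pp0)=2>1 -> COPY to pp3. 4 ppages; refcounts: pp0:1 pp1:1 pp2:1 pp3:1
Op 6: write(P1, v0, 171). refcount(pp0)=1 -> write in place. 4 ppages; refcounts: pp0:1 pp1:1 pp2:1 pp3:1
Op 7: read(P0, v0) -> 157. No state change.
P0: v0 -> pp3 = 157
P1: v0 -> pp0 = 171

Answer: 157 171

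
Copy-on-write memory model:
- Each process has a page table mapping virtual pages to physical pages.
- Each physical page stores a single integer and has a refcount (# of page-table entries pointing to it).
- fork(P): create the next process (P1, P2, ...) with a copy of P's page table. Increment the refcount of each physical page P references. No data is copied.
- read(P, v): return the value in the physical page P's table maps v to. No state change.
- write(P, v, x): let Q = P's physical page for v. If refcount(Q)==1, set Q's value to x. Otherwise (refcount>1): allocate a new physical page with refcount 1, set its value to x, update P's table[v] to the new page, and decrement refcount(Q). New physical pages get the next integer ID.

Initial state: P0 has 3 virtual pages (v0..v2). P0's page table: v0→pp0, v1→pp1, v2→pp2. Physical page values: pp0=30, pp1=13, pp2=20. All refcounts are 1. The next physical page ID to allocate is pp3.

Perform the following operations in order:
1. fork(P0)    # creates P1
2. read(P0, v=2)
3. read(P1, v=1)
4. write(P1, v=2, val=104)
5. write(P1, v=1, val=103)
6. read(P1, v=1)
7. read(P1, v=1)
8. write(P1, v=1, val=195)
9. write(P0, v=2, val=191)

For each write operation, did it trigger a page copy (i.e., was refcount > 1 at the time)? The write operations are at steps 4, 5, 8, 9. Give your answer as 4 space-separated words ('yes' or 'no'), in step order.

Op 1: fork(P0) -> P1. 3 ppages; refcounts: pp0:2 pp1:2 pp2:2
Op 2: read(P0, v2) -> 20. No state change.
Op 3: read(P1, v1) -> 13. No state change.
Op 4: write(P1, v2, 104). refcount(pp2)=2>1 -> COPY to pp3. 4 ppages; refcounts: pp0:2 pp1:2 pp2:1 pp3:1
Op 5: write(P1, v1, 103). refcount(pp1)=2>1 -> COPY to pp4. 5 ppages; refcounts: pp0:2 pp1:1 pp2:1 pp3:1 pp4:1
Op 6: read(P1, v1) -> 103. No state change.
Op 7: read(P1, v1) -> 103. No state change.
Op 8: write(P1, v1, 195). refcount(pp4)=1 -> write in place. 5 ppages; refcounts: pp0:2 pp1:1 pp2:1 pp3:1 pp4:1
Op 9: write(P0, v2, 191). refcount(pp2)=1 -> write in place. 5 ppages; refcounts: pp0:2 pp1:1 pp2:1 pp3:1 pp4:1

yes yes no no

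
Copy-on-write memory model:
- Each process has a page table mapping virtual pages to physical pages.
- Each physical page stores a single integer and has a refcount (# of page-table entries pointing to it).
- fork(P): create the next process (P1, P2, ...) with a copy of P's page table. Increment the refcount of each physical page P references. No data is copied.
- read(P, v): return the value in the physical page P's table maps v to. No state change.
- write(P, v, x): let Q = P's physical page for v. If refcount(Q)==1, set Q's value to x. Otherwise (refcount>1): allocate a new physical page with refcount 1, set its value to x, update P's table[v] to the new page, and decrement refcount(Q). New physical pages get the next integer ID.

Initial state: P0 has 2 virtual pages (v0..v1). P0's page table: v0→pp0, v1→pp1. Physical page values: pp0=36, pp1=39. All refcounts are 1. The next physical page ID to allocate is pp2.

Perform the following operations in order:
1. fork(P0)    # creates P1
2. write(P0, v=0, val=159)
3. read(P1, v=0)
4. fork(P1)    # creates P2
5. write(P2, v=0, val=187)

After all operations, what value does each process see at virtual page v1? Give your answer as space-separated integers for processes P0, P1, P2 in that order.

Op 1: fork(P0) -> P1. 2 ppages; refcounts: pp0:2 pp1:2
Op 2: write(P0, v0, 159). refcount(pp0)=2>1 -> COPY to pp2. 3 ppages; refcounts: pp0:1 pp1:2 pp2:1
Op 3: read(P1, v0) -> 36. No state change.
Op 4: fork(P1) -> P2. 3 ppages; refcounts: pp0:2 pp1:3 pp2:1
Op 5: write(P2, v0, 187). refcount(pp0)=2>1 -> COPY to pp3. 4 ppages; refcounts: pp0:1 pp1:3 pp2:1 pp3:1
P0: v1 -> pp1 = 39
P1: v1 -> pp1 = 39
P2: v1 -> pp1 = 39

Answer: 39 39 39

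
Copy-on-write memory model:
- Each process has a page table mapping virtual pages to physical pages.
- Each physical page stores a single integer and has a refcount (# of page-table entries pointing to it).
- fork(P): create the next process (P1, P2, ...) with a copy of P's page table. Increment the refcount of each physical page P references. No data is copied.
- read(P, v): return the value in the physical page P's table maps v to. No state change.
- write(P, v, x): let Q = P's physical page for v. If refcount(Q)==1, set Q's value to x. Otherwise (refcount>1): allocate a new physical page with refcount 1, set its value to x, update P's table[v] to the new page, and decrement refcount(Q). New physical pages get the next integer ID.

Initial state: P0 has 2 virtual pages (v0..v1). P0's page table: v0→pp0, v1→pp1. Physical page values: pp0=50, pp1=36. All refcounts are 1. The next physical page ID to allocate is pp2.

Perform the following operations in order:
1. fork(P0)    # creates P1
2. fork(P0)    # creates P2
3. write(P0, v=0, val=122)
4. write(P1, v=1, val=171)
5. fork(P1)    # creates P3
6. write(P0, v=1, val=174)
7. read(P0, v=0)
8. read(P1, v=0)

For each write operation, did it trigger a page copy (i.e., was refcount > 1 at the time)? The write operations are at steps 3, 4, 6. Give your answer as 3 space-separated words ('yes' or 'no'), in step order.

Op 1: fork(P0) -> P1. 2 ppages; refcounts: pp0:2 pp1:2
Op 2: fork(P0) -> P2. 2 ppages; refcounts: pp0:3 pp1:3
Op 3: write(P0, v0, 122). refcount(pp0)=3>1 -> COPY to pp2. 3 ppages; refcounts: pp0:2 pp1:3 pp2:1
Op 4: write(P1, v1, 171). refcount(pp1)=3>1 -> COPY to pp3. 4 ppages; refcounts: pp0:2 pp1:2 pp2:1 pp3:1
Op 5: fork(P1) -> P3. 4 ppages; refcounts: pp0:3 pp1:2 pp2:1 pp3:2
Op 6: write(P0, v1, 174). refcount(pp1)=2>1 -> COPY to pp4. 5 ppages; refcounts: pp0:3 pp1:1 pp2:1 pp3:2 pp4:1
Op 7: read(P0, v0) -> 122. No state change.
Op 8: read(P1, v0) -> 50. No state change.

yes yes yes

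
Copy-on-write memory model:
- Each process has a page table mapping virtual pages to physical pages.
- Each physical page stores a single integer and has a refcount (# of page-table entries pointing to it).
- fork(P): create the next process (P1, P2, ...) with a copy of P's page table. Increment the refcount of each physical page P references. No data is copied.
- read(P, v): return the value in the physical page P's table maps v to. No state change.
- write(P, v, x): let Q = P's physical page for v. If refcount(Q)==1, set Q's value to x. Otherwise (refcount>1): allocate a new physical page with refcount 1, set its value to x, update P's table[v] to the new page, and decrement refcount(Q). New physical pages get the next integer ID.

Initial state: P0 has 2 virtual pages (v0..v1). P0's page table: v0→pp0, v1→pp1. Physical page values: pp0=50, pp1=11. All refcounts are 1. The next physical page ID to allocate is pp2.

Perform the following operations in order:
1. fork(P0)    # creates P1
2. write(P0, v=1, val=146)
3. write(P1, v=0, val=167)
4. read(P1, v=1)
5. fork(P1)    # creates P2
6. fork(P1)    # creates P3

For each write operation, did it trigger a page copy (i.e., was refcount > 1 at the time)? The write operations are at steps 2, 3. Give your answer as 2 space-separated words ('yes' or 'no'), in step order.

Op 1: fork(P0) -> P1. 2 ppages; refcounts: pp0:2 pp1:2
Op 2: write(P0, v1, 146). refcount(pp1)=2>1 -> COPY to pp2. 3 ppages; refcounts: pp0:2 pp1:1 pp2:1
Op 3: write(P1, v0, 167). refcount(pp0)=2>1 -> COPY to pp3. 4 ppages; refcounts: pp0:1 pp1:1 pp2:1 pp3:1
Op 4: read(P1, v1) -> 11. No state change.
Op 5: fork(P1) -> P2. 4 ppages; refcounts: pp0:1 pp1:2 pp2:1 pp3:2
Op 6: fork(P1) -> P3. 4 ppages; refcounts: pp0:1 pp1:3 pp2:1 pp3:3

yes yes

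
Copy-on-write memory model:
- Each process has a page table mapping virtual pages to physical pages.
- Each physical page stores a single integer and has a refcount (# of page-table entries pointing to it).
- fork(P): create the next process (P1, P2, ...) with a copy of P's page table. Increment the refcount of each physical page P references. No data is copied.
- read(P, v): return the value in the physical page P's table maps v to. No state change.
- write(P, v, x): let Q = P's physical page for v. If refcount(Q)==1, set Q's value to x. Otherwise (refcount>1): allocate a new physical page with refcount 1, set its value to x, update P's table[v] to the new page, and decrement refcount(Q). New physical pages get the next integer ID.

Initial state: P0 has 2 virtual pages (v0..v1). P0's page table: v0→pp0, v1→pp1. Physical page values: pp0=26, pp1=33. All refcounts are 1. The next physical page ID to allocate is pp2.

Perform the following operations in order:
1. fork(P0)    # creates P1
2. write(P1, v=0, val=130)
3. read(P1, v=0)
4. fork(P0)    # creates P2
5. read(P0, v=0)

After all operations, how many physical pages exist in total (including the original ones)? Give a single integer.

Answer: 3

Derivation:
Op 1: fork(P0) -> P1. 2 ppages; refcounts: pp0:2 pp1:2
Op 2: write(P1, v0, 130). refcount(pp0)=2>1 -> COPY to pp2. 3 ppages; refcounts: pp0:1 pp1:2 pp2:1
Op 3: read(P1, v0) -> 130. No state change.
Op 4: fork(P0) -> P2. 3 ppages; refcounts: pp0:2 pp1:3 pp2:1
Op 5: read(P0, v0) -> 26. No state change.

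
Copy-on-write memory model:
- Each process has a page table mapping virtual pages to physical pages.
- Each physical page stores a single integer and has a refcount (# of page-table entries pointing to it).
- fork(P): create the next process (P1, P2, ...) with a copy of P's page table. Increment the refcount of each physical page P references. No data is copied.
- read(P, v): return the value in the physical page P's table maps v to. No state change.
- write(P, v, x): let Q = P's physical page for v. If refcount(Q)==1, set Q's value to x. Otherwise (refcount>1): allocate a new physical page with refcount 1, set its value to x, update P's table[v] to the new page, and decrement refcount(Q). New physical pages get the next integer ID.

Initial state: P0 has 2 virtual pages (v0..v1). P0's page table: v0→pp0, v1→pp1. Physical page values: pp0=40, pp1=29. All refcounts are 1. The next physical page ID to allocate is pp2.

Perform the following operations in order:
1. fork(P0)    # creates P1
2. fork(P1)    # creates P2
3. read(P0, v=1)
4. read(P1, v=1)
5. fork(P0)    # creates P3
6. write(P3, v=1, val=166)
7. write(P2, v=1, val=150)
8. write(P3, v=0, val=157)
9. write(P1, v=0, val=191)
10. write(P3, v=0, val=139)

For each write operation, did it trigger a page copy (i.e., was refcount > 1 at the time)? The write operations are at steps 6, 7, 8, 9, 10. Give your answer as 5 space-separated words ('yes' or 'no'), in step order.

Op 1: fork(P0) -> P1. 2 ppages; refcounts: pp0:2 pp1:2
Op 2: fork(P1) -> P2. 2 ppages; refcounts: pp0:3 pp1:3
Op 3: read(P0, v1) -> 29. No state change.
Op 4: read(P1, v1) -> 29. No state change.
Op 5: fork(P0) -> P3. 2 ppages; refcounts: pp0:4 pp1:4
Op 6: write(P3, v1, 166). refcount(pp1)=4>1 -> COPY to pp2. 3 ppages; refcounts: pp0:4 pp1:3 pp2:1
Op 7: write(P2, v1, 150). refcount(pp1)=3>1 -> COPY to pp3. 4 ppages; refcounts: pp0:4 pp1:2 pp2:1 pp3:1
Op 8: write(P3, v0, 157). refcount(pp0)=4>1 -> COPY to pp4. 5 ppages; refcounts: pp0:3 pp1:2 pp2:1 pp3:1 pp4:1
Op 9: write(P1, v0, 191). refcount(pp0)=3>1 -> COPY to pp5. 6 ppages; refcounts: pp0:2 pp1:2 pp2:1 pp3:1 pp4:1 pp5:1
Op 10: write(P3, v0, 139). refcount(pp4)=1 -> write in place. 6 ppages; refcounts: pp0:2 pp1:2 pp2:1 pp3:1 pp4:1 pp5:1

yes yes yes yes no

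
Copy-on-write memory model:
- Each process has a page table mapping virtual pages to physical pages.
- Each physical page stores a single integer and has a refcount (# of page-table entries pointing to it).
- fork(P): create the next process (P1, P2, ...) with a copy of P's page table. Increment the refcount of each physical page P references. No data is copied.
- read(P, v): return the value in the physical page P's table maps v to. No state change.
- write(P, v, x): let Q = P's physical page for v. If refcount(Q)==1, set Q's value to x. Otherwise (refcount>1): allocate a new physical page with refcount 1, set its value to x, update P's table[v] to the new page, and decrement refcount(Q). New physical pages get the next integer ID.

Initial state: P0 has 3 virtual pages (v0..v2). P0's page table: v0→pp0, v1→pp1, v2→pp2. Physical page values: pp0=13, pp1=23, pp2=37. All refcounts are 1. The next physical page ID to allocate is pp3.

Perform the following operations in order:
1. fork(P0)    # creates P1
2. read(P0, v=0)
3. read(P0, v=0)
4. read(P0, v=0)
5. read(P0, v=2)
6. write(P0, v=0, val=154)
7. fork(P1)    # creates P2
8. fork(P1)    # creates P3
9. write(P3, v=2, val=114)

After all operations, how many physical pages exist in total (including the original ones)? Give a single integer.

Op 1: fork(P0) -> P1. 3 ppages; refcounts: pp0:2 pp1:2 pp2:2
Op 2: read(P0, v0) -> 13. No state change.
Op 3: read(P0, v0) -> 13. No state change.
Op 4: read(P0, v0) -> 13. No state change.
Op 5: read(P0, v2) -> 37. No state change.
Op 6: write(P0, v0, 154). refcount(pp0)=2>1 -> COPY to pp3. 4 ppages; refcounts: pp0:1 pp1:2 pp2:2 pp3:1
Op 7: fork(P1) -> P2. 4 ppages; refcounts: pp0:2 pp1:3 pp2:3 pp3:1
Op 8: fork(P1) -> P3. 4 ppages; refcounts: pp0:3 pp1:4 pp2:4 pp3:1
Op 9: write(P3, v2, 114). refcount(pp2)=4>1 -> COPY to pp4. 5 ppages; refcounts: pp0:3 pp1:4 pp2:3 pp3:1 pp4:1

Answer: 5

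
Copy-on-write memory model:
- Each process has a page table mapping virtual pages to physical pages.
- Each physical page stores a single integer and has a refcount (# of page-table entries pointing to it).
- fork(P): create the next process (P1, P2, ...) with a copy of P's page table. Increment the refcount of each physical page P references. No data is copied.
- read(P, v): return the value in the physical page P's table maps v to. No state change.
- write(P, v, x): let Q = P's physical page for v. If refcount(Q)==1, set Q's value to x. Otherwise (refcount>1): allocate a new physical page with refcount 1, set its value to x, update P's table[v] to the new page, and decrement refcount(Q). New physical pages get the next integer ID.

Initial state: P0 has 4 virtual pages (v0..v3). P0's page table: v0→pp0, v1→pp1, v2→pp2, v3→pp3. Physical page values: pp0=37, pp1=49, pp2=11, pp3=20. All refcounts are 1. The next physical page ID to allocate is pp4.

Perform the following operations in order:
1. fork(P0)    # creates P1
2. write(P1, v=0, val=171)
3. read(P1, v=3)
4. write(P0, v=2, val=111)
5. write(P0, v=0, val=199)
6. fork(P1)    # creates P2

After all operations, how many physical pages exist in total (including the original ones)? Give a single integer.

Answer: 6

Derivation:
Op 1: fork(P0) -> P1. 4 ppages; refcounts: pp0:2 pp1:2 pp2:2 pp3:2
Op 2: write(P1, v0, 171). refcount(pp0)=2>1 -> COPY to pp4. 5 ppages; refcounts: pp0:1 pp1:2 pp2:2 pp3:2 pp4:1
Op 3: read(P1, v3) -> 20. No state change.
Op 4: write(P0, v2, 111). refcount(pp2)=2>1 -> COPY to pp5. 6 ppages; refcounts: pp0:1 pp1:2 pp2:1 pp3:2 pp4:1 pp5:1
Op 5: write(P0, v0, 199). refcount(pp0)=1 -> write in place. 6 ppages; refcounts: pp0:1 pp1:2 pp2:1 pp3:2 pp4:1 pp5:1
Op 6: fork(P1) -> P2. 6 ppages; refcounts: pp0:1 pp1:3 pp2:2 pp3:3 pp4:2 pp5:1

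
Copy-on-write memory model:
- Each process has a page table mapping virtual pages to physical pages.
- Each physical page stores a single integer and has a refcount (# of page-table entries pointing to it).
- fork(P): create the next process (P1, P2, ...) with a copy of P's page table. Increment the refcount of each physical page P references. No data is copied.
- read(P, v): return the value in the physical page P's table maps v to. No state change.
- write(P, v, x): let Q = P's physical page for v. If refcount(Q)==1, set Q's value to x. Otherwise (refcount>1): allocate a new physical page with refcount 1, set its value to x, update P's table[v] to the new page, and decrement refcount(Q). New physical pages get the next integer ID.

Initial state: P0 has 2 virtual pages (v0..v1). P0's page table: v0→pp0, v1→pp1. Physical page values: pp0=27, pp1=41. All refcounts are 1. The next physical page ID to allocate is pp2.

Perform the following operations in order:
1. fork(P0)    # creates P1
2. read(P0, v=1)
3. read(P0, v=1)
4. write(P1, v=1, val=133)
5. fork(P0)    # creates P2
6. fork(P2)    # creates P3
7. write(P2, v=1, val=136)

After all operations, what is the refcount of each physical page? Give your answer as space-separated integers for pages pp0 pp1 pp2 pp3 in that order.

Op 1: fork(P0) -> P1. 2 ppages; refcounts: pp0:2 pp1:2
Op 2: read(P0, v1) -> 41. No state change.
Op 3: read(P0, v1) -> 41. No state change.
Op 4: write(P1, v1, 133). refcount(pp1)=2>1 -> COPY to pp2. 3 ppages; refcounts: pp0:2 pp1:1 pp2:1
Op 5: fork(P0) -> P2. 3 ppages; refcounts: pp0:3 pp1:2 pp2:1
Op 6: fork(P2) -> P3. 3 ppages; refcounts: pp0:4 pp1:3 pp2:1
Op 7: write(P2, v1, 136). refcount(pp1)=3>1 -> COPY to pp3. 4 ppages; refcounts: pp0:4 pp1:2 pp2:1 pp3:1

Answer: 4 2 1 1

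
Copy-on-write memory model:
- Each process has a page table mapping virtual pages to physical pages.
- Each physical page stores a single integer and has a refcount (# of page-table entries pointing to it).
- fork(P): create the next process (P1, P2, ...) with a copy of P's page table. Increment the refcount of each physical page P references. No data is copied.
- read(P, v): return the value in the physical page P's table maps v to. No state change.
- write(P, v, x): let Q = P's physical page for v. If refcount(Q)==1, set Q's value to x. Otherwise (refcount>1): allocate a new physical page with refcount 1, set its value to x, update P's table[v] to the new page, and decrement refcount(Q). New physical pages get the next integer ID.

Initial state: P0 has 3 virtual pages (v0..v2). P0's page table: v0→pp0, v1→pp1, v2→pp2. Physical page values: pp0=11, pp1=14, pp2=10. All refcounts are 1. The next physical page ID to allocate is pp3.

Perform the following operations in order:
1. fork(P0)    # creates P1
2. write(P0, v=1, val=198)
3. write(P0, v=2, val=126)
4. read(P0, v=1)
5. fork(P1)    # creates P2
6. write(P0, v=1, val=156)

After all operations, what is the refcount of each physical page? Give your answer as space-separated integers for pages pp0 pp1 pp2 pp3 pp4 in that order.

Answer: 3 2 2 1 1

Derivation:
Op 1: fork(P0) -> P1. 3 ppages; refcounts: pp0:2 pp1:2 pp2:2
Op 2: write(P0, v1, 198). refcount(pp1)=2>1 -> COPY to pp3. 4 ppages; refcounts: pp0:2 pp1:1 pp2:2 pp3:1
Op 3: write(P0, v2, 126). refcount(pp2)=2>1 -> COPY to pp4. 5 ppages; refcounts: pp0:2 pp1:1 pp2:1 pp3:1 pp4:1
Op 4: read(P0, v1) -> 198. No state change.
Op 5: fork(P1) -> P2. 5 ppages; refcounts: pp0:3 pp1:2 pp2:2 pp3:1 pp4:1
Op 6: write(P0, v1, 156). refcount(pp3)=1 -> write in place. 5 ppages; refcounts: pp0:3 pp1:2 pp2:2 pp3:1 pp4:1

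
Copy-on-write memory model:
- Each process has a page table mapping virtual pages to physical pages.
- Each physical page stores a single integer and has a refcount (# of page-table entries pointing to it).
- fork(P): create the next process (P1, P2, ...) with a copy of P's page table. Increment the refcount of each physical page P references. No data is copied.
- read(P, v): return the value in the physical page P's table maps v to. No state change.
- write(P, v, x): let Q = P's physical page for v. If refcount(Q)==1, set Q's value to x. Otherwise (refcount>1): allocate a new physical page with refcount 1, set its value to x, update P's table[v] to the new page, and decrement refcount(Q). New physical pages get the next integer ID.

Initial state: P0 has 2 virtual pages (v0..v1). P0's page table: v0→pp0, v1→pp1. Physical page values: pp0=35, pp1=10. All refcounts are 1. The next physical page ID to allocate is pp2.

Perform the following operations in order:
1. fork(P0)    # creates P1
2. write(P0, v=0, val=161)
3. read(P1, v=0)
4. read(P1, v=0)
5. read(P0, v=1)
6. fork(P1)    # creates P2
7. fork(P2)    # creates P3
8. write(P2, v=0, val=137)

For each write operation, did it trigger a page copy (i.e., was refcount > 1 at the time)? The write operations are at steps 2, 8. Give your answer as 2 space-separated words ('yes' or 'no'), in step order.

Op 1: fork(P0) -> P1. 2 ppages; refcounts: pp0:2 pp1:2
Op 2: write(P0, v0, 161). refcount(pp0)=2>1 -> COPY to pp2. 3 ppages; refcounts: pp0:1 pp1:2 pp2:1
Op 3: read(P1, v0) -> 35. No state change.
Op 4: read(P1, v0) -> 35. No state change.
Op 5: read(P0, v1) -> 10. No state change.
Op 6: fork(P1) -> P2. 3 ppages; refcounts: pp0:2 pp1:3 pp2:1
Op 7: fork(P2) -> P3. 3 ppages; refcounts: pp0:3 pp1:4 pp2:1
Op 8: write(P2, v0, 137). refcount(pp0)=3>1 -> COPY to pp3. 4 ppages; refcounts: pp0:2 pp1:4 pp2:1 pp3:1

yes yes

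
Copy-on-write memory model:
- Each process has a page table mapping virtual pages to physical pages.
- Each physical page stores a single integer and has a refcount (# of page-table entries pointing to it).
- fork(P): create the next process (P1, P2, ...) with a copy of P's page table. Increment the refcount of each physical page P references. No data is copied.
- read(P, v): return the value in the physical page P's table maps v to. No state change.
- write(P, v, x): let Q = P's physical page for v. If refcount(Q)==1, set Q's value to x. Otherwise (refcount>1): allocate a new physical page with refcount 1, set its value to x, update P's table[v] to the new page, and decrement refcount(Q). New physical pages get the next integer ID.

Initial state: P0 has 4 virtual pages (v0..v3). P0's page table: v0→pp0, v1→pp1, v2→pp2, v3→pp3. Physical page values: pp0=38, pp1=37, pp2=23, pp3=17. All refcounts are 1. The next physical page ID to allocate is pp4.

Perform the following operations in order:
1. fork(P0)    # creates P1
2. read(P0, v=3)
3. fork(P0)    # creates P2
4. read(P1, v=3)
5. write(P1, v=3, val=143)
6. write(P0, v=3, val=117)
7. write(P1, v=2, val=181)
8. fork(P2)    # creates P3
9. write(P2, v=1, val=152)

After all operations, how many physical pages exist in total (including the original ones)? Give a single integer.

Op 1: fork(P0) -> P1. 4 ppages; refcounts: pp0:2 pp1:2 pp2:2 pp3:2
Op 2: read(P0, v3) -> 17. No state change.
Op 3: fork(P0) -> P2. 4 ppages; refcounts: pp0:3 pp1:3 pp2:3 pp3:3
Op 4: read(P1, v3) -> 17. No state change.
Op 5: write(P1, v3, 143). refcount(pp3)=3>1 -> COPY to pp4. 5 ppages; refcounts: pp0:3 pp1:3 pp2:3 pp3:2 pp4:1
Op 6: write(P0, v3, 117). refcount(pp3)=2>1 -> COPY to pp5. 6 ppages; refcounts: pp0:3 pp1:3 pp2:3 pp3:1 pp4:1 pp5:1
Op 7: write(P1, v2, 181). refcount(pp2)=3>1 -> COPY to pp6. 7 ppages; refcounts: pp0:3 pp1:3 pp2:2 pp3:1 pp4:1 pp5:1 pp6:1
Op 8: fork(P2) -> P3. 7 ppages; refcounts: pp0:4 pp1:4 pp2:3 pp3:2 pp4:1 pp5:1 pp6:1
Op 9: write(P2, v1, 152). refcount(pp1)=4>1 -> COPY to pp7. 8 ppages; refcounts: pp0:4 pp1:3 pp2:3 pp3:2 pp4:1 pp5:1 pp6:1 pp7:1

Answer: 8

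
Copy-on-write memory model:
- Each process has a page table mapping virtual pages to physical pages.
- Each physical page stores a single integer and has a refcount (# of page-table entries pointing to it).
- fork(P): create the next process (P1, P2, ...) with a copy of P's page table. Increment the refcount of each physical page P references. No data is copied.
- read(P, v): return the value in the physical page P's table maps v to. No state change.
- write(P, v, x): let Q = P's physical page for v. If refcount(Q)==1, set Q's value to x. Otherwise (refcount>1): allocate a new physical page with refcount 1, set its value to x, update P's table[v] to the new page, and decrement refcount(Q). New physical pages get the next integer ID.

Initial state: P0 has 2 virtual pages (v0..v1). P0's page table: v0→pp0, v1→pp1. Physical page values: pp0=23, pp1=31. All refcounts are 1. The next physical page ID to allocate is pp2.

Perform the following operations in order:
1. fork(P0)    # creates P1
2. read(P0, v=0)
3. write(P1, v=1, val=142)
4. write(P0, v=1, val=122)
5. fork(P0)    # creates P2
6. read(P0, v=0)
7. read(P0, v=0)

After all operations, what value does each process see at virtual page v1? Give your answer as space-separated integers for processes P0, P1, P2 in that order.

Answer: 122 142 122

Derivation:
Op 1: fork(P0) -> P1. 2 ppages; refcounts: pp0:2 pp1:2
Op 2: read(P0, v0) -> 23. No state change.
Op 3: write(P1, v1, 142). refcount(pp1)=2>1 -> COPY to pp2. 3 ppages; refcounts: pp0:2 pp1:1 pp2:1
Op 4: write(P0, v1, 122). refcount(pp1)=1 -> write in place. 3 ppages; refcounts: pp0:2 pp1:1 pp2:1
Op 5: fork(P0) -> P2. 3 ppages; refcounts: pp0:3 pp1:2 pp2:1
Op 6: read(P0, v0) -> 23. No state change.
Op 7: read(P0, v0) -> 23. No state change.
P0: v1 -> pp1 = 122
P1: v1 -> pp2 = 142
P2: v1 -> pp1 = 122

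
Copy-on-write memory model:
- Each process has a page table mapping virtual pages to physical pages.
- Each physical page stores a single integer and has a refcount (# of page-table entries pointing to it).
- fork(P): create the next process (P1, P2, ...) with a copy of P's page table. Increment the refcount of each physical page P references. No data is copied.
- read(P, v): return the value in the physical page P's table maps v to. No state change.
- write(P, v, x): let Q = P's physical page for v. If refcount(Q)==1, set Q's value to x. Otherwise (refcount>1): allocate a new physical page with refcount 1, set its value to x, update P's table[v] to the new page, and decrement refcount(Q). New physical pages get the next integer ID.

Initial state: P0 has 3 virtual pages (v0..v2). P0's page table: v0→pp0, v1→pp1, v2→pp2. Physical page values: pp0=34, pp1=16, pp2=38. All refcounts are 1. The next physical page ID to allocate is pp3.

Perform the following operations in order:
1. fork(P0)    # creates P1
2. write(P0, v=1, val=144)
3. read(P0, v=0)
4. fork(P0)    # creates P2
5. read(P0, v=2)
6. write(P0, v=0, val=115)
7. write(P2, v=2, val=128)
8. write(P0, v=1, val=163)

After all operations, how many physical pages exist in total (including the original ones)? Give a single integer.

Op 1: fork(P0) -> P1. 3 ppages; refcounts: pp0:2 pp1:2 pp2:2
Op 2: write(P0, v1, 144). refcount(pp1)=2>1 -> COPY to pp3. 4 ppages; refcounts: pp0:2 pp1:1 pp2:2 pp3:1
Op 3: read(P0, v0) -> 34. No state change.
Op 4: fork(P0) -> P2. 4 ppages; refcounts: pp0:3 pp1:1 pp2:3 pp3:2
Op 5: read(P0, v2) -> 38. No state change.
Op 6: write(P0, v0, 115). refcount(pp0)=3>1 -> COPY to pp4. 5 ppages; refcounts: pp0:2 pp1:1 pp2:3 pp3:2 pp4:1
Op 7: write(P2, v2, 128). refcount(pp2)=3>1 -> COPY to pp5. 6 ppages; refcounts: pp0:2 pp1:1 pp2:2 pp3:2 pp4:1 pp5:1
Op 8: write(P0, v1, 163). refcount(pp3)=2>1 -> COPY to pp6. 7 ppages; refcounts: pp0:2 pp1:1 pp2:2 pp3:1 pp4:1 pp5:1 pp6:1

Answer: 7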